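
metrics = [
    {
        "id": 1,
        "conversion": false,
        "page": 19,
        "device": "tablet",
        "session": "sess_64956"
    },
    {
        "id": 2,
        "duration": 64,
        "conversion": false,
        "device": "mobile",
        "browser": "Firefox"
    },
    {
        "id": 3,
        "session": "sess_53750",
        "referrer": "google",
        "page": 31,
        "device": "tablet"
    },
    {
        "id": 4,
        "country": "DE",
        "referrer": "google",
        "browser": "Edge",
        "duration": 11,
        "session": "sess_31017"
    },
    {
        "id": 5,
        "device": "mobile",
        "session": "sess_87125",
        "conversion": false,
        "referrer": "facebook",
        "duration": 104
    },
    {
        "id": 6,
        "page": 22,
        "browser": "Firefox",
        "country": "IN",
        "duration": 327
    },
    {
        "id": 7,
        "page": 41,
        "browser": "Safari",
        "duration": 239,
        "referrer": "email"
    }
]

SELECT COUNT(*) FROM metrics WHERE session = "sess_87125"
1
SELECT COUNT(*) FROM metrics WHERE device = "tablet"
2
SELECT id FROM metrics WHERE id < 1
[]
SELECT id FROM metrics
[1, 2, 3, 4, 5, 6, 7]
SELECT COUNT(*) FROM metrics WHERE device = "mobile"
2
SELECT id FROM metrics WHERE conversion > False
[]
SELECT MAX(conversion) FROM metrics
False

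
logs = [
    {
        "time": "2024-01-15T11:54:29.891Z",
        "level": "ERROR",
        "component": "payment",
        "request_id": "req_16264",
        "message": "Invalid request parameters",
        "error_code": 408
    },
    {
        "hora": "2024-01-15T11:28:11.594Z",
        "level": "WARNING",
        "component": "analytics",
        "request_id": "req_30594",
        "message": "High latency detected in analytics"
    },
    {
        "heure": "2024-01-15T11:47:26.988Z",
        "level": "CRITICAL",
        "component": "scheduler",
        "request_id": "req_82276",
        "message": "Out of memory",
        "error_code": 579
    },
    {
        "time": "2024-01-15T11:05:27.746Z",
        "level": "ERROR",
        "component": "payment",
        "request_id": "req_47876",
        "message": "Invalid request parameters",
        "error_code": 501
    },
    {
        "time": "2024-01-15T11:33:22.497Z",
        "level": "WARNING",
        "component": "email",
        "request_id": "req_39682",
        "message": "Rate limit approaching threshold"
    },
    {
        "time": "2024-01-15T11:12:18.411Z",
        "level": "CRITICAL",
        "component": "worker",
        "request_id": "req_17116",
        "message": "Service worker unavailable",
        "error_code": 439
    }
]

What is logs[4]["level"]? "WARNING"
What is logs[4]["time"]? "2024-01-15T11:33:22.497Z"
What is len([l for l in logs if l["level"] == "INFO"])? 0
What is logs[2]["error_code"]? 579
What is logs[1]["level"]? "WARNING"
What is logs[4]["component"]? "email"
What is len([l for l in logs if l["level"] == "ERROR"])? 2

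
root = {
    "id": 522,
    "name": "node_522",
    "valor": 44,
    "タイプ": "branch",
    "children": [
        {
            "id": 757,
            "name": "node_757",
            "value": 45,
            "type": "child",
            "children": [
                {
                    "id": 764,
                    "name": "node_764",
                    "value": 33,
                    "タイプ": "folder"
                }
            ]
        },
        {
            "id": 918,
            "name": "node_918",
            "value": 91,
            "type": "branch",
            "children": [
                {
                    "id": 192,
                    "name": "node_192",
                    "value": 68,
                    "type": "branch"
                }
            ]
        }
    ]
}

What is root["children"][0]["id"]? 757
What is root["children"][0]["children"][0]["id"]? 764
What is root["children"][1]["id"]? 918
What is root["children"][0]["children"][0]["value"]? 33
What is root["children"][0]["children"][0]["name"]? "node_764"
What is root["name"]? "node_522"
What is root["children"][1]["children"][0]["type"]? "branch"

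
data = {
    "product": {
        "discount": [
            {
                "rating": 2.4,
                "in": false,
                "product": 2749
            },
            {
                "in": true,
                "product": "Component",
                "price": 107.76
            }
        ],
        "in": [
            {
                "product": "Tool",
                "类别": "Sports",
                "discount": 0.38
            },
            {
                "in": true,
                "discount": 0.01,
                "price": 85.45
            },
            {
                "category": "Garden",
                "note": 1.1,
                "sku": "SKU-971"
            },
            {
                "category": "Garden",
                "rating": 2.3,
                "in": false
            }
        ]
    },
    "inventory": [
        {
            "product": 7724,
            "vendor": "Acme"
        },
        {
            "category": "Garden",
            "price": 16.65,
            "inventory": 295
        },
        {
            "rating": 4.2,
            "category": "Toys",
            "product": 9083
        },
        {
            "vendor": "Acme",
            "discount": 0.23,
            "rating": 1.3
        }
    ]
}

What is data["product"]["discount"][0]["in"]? False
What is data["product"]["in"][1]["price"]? 85.45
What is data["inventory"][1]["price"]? 16.65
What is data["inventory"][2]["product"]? 9083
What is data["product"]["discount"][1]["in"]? True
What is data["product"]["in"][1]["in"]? True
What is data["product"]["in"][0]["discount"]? 0.38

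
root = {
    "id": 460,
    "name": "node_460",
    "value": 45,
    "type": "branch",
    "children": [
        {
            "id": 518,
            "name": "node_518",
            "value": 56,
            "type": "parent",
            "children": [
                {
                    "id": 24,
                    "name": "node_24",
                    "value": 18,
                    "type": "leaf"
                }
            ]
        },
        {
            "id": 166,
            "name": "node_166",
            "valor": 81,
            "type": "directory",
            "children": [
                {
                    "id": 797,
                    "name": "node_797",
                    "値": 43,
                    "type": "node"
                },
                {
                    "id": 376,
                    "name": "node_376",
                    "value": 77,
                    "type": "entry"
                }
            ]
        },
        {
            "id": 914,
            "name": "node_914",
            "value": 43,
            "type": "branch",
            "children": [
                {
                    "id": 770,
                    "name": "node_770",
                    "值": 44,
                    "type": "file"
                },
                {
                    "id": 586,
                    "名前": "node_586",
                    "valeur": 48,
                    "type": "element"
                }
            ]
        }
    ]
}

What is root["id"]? 460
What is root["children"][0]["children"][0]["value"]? 18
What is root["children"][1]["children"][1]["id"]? 376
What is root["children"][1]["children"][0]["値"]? 43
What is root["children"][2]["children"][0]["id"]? 770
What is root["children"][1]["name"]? "node_166"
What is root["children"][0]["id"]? 518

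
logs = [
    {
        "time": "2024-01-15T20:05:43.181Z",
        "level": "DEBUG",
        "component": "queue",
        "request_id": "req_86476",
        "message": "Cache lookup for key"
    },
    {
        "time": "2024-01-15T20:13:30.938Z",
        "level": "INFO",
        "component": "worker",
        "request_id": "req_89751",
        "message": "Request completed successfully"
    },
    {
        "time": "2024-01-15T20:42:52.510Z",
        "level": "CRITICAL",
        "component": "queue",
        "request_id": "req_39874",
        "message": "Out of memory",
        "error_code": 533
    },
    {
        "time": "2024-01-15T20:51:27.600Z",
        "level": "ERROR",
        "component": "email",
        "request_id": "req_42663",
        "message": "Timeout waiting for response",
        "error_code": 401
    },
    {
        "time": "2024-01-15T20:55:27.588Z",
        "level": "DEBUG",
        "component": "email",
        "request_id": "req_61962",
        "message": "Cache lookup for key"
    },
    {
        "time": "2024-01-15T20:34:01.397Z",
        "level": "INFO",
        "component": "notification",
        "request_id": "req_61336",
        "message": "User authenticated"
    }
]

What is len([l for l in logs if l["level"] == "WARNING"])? 0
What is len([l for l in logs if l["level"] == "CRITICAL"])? 1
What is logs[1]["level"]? "INFO"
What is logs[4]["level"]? "DEBUG"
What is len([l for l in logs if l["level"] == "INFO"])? 2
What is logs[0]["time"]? "2024-01-15T20:05:43.181Z"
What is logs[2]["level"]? "CRITICAL"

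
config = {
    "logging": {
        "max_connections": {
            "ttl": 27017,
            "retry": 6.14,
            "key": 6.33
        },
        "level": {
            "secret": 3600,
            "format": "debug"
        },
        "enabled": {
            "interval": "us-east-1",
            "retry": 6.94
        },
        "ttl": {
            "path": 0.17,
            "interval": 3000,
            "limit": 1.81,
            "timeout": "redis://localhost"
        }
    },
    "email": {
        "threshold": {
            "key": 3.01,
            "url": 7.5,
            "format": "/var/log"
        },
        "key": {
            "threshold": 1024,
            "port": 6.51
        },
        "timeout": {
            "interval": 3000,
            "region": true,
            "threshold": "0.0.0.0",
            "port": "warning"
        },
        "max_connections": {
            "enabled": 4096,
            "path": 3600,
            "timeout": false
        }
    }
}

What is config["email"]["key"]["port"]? 6.51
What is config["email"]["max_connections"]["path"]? 3600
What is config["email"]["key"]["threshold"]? 1024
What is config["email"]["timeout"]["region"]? True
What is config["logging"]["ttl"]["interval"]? 3000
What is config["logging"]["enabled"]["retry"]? 6.94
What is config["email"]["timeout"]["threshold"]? "0.0.0.0"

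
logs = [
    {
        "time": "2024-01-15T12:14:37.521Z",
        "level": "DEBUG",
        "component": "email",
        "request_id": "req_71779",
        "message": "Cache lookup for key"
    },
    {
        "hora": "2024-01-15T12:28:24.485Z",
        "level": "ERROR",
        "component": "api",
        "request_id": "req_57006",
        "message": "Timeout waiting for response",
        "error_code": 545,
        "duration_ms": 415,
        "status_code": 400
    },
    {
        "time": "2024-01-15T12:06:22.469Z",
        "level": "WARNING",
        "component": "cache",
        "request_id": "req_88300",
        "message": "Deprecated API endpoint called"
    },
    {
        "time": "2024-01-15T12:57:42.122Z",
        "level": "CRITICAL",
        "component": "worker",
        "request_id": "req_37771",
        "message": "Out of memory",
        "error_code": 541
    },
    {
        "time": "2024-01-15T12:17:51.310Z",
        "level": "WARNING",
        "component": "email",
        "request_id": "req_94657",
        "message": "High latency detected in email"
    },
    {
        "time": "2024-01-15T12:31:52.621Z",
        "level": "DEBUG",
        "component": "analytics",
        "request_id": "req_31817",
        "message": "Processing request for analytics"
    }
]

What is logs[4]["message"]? "High latency detected in email"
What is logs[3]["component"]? "worker"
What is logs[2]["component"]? "cache"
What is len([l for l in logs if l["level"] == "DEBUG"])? 2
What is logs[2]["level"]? "WARNING"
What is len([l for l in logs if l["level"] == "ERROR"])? 1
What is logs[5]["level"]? "DEBUG"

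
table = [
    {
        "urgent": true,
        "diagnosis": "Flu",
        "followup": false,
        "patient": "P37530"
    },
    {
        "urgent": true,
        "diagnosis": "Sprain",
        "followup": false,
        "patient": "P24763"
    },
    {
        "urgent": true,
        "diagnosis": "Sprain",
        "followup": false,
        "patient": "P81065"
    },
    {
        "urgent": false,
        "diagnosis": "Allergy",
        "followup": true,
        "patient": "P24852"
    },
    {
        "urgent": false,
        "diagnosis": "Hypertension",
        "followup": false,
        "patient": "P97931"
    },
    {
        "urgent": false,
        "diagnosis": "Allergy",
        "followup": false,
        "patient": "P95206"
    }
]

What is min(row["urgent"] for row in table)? False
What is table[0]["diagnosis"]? "Flu"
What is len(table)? 6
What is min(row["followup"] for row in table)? False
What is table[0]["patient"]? "P37530"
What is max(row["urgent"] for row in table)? True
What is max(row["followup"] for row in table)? True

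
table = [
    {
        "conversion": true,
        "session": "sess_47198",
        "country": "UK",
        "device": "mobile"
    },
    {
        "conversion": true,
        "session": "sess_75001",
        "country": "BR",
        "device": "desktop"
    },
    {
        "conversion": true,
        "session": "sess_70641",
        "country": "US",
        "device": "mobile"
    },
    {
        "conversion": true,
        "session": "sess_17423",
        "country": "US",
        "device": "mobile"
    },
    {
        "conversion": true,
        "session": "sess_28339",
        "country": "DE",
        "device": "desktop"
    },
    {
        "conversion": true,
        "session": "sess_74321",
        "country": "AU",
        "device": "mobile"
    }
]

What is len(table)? 6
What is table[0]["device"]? "mobile"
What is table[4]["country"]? "DE"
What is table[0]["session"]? "sess_47198"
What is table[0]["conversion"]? True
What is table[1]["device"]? "desktop"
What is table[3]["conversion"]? True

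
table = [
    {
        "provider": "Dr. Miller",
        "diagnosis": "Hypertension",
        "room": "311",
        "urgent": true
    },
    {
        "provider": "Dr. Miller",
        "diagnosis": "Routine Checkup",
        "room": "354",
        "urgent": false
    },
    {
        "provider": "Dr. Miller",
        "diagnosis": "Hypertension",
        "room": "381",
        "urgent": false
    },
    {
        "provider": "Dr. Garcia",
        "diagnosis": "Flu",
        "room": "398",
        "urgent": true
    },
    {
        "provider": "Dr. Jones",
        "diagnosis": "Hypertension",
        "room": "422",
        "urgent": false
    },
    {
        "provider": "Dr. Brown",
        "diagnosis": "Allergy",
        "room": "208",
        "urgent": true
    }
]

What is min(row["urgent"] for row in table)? False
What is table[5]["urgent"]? True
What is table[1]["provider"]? "Dr. Miller"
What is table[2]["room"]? "381"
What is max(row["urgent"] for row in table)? True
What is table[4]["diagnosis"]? "Hypertension"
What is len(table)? 6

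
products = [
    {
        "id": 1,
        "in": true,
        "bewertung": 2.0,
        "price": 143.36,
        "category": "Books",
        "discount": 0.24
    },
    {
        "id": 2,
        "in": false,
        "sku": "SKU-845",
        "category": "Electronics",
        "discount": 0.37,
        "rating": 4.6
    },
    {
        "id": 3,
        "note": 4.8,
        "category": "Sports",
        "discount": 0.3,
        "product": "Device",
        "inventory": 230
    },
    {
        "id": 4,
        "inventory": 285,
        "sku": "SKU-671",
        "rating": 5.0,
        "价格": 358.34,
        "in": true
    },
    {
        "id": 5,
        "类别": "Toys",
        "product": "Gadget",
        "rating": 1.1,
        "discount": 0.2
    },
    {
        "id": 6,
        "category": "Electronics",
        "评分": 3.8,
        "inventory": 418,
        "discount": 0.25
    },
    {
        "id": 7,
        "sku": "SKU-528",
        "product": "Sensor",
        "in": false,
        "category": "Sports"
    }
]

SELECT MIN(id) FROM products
1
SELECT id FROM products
[1, 2, 3, 4, 5, 6, 7]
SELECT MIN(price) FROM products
143.36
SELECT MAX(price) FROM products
143.36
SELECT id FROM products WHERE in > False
[1, 4]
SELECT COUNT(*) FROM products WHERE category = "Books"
1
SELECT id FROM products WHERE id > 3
[4, 5, 6, 7]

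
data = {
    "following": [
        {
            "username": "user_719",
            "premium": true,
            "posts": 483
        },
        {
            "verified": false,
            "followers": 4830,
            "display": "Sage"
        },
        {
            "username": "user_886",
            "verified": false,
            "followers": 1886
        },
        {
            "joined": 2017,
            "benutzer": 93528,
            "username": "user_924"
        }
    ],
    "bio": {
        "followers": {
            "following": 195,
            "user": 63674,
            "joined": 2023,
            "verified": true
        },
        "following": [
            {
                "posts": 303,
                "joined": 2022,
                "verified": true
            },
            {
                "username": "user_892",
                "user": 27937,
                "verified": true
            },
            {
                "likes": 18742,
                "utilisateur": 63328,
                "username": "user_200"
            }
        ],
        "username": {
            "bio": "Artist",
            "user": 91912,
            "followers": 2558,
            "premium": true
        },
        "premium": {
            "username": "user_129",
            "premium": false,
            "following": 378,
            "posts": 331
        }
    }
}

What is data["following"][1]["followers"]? 4830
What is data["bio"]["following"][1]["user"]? 27937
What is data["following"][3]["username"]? "user_924"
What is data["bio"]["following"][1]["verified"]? True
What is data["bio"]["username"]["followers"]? 2558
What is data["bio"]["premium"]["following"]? 378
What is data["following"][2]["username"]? "user_886"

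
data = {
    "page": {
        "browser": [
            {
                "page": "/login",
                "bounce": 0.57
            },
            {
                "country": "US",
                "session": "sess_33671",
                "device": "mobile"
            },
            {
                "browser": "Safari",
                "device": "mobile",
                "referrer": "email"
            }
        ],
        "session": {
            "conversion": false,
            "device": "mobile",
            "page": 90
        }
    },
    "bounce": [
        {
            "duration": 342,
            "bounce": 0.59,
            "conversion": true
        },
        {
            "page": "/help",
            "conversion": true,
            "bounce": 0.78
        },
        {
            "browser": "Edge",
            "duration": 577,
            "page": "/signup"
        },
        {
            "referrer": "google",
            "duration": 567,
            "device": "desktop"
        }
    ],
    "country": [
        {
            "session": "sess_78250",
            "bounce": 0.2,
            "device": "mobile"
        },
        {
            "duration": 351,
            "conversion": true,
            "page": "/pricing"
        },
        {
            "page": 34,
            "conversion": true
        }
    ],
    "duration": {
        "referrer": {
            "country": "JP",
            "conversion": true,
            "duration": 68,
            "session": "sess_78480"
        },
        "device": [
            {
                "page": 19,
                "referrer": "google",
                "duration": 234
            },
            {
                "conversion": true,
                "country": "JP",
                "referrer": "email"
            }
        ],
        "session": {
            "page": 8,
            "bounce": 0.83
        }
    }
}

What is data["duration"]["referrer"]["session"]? "sess_78480"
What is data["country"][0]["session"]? "sess_78250"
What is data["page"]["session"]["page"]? 90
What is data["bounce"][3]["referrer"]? "google"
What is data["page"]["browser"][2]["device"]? "mobile"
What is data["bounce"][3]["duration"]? 567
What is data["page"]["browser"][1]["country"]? "US"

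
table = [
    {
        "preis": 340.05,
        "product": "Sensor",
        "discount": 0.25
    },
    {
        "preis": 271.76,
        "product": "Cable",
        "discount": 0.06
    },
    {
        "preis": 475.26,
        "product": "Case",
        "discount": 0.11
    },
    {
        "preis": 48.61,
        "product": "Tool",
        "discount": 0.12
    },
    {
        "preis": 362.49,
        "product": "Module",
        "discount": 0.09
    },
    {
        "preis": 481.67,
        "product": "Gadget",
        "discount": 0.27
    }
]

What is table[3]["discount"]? 0.12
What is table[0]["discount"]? 0.25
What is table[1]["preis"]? 271.76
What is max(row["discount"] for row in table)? 0.27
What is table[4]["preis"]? 362.49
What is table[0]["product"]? "Sensor"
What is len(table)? 6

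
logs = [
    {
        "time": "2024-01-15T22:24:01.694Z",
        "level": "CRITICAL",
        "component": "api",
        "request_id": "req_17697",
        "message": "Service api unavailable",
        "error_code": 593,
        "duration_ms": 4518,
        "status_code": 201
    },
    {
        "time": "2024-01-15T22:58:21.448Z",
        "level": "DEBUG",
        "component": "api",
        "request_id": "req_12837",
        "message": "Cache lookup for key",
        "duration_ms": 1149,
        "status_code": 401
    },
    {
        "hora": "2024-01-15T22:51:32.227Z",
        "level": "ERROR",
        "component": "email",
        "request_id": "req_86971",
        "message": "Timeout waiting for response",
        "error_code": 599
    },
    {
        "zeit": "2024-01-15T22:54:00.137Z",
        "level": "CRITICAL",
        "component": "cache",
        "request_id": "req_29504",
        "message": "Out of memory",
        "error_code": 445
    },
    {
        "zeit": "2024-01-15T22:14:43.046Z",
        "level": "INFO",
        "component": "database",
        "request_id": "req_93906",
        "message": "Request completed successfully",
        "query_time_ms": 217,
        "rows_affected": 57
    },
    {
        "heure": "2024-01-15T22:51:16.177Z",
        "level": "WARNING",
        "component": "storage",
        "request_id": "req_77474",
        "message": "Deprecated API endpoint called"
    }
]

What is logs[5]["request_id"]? "req_77474"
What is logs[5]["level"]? "WARNING"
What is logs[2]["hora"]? "2024-01-15T22:51:32.227Z"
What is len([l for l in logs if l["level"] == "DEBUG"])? 1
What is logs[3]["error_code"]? 445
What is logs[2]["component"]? "email"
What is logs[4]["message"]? "Request completed successfully"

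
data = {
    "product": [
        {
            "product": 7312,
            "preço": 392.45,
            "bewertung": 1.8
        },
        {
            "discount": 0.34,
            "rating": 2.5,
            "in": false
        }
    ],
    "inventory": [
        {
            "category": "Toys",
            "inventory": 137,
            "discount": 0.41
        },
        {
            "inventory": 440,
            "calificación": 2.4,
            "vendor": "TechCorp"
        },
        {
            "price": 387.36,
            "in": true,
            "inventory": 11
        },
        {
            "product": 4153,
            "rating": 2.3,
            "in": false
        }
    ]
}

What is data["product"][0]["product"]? 7312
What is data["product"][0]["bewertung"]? 1.8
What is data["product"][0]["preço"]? 392.45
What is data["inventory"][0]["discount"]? 0.41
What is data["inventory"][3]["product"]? 4153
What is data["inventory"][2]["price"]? 387.36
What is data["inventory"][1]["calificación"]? 2.4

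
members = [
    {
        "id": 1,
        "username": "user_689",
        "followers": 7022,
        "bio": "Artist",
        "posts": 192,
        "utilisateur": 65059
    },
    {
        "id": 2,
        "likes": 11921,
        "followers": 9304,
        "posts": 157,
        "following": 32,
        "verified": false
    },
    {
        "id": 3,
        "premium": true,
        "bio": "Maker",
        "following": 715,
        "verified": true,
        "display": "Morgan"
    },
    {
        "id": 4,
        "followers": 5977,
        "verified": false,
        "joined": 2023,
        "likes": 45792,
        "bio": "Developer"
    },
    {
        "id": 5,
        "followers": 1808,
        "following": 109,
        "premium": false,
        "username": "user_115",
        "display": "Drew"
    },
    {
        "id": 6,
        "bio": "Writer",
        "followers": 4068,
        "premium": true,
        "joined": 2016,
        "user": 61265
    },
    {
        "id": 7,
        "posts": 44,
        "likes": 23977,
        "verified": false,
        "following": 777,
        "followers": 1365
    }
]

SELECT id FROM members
[1, 2, 3, 4, 5, 6, 7]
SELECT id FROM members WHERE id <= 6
[1, 2, 3, 4, 5, 6]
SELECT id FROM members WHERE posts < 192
[2, 7]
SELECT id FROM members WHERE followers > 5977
[1, 2]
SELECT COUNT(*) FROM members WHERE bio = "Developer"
1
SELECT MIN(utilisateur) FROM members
65059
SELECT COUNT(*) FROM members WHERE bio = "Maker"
1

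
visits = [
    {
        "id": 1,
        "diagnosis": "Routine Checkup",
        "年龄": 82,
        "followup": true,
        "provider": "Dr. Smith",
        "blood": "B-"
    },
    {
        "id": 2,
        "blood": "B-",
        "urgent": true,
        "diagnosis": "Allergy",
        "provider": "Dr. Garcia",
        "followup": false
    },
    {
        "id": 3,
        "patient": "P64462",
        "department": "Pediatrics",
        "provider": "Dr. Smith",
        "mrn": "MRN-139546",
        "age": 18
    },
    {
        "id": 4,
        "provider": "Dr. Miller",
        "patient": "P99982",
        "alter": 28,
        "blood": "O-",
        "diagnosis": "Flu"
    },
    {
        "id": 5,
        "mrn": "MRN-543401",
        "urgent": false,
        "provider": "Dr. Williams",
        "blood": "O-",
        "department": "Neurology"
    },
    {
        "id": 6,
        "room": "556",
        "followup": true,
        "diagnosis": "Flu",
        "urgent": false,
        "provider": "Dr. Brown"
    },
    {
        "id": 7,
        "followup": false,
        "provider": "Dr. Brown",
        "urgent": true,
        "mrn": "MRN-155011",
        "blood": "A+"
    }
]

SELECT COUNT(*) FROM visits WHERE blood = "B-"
2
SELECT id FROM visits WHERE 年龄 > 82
[]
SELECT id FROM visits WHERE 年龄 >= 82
[1]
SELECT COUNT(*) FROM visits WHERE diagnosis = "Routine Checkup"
1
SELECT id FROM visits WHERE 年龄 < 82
[]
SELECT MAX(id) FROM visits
7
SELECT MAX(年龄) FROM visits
82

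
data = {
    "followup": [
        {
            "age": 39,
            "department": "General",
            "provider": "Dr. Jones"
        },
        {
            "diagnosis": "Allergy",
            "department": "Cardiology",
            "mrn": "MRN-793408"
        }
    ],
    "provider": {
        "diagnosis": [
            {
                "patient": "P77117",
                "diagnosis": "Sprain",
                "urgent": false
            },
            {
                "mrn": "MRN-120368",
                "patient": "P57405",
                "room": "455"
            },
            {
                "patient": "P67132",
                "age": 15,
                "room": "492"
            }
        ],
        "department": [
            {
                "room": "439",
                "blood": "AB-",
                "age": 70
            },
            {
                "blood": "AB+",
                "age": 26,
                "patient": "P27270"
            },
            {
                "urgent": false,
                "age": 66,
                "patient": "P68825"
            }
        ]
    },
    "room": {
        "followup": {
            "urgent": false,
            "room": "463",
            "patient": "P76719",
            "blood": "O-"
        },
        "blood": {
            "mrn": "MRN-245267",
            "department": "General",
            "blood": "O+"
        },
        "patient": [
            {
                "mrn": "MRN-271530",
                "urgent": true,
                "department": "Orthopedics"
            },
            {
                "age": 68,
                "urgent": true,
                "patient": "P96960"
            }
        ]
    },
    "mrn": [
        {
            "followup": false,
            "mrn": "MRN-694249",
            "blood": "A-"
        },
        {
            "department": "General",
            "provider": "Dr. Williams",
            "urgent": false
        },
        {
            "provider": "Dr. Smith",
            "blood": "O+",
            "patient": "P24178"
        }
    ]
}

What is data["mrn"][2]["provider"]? "Dr. Smith"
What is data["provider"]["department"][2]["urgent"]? False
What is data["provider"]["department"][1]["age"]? 26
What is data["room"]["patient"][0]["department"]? "Orthopedics"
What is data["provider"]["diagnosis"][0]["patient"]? "P77117"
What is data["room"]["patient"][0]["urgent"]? True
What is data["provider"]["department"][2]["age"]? 66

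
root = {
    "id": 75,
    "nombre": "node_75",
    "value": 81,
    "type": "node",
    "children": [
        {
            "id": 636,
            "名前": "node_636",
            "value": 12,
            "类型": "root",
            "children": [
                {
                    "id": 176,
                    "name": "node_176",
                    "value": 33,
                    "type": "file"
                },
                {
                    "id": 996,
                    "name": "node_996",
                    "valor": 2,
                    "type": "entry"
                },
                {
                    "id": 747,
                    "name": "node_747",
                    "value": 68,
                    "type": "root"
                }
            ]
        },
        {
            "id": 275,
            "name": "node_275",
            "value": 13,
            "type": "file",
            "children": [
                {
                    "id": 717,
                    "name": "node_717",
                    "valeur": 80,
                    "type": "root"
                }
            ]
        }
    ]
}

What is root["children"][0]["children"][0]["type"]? "file"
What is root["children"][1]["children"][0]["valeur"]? 80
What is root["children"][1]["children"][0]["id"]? 717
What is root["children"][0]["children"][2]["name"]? "node_747"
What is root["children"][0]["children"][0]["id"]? 176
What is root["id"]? 75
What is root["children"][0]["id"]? 636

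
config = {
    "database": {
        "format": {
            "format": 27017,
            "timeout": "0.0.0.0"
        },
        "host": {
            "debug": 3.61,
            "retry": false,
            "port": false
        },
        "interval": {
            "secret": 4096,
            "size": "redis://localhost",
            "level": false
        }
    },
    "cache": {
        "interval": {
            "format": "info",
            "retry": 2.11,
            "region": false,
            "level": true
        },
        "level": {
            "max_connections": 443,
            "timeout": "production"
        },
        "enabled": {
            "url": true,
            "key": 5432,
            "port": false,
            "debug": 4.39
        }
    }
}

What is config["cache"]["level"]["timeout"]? "production"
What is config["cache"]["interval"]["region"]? False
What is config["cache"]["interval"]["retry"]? 2.11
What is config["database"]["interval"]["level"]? False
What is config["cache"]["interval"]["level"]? True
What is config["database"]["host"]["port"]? False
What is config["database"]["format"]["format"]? 27017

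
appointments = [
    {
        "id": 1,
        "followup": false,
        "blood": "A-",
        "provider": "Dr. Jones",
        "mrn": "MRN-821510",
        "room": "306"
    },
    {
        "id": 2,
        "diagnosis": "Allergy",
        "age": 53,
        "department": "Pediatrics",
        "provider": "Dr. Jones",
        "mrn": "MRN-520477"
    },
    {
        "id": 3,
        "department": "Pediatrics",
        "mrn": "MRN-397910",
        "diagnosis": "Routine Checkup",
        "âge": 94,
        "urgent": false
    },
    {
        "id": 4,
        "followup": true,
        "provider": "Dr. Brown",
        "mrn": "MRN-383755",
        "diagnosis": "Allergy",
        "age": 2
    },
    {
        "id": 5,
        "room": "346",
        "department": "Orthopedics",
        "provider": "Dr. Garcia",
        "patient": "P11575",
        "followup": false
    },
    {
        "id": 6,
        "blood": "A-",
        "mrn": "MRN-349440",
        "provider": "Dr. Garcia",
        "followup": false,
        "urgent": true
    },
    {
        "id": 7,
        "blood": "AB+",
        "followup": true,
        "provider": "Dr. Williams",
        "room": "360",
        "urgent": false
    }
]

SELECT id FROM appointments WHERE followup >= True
[4, 7]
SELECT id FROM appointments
[1, 2, 3, 4, 5, 6, 7]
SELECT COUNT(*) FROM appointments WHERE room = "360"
1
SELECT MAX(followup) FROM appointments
True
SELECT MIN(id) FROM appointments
1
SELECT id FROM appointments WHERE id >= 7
[7]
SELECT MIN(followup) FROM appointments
False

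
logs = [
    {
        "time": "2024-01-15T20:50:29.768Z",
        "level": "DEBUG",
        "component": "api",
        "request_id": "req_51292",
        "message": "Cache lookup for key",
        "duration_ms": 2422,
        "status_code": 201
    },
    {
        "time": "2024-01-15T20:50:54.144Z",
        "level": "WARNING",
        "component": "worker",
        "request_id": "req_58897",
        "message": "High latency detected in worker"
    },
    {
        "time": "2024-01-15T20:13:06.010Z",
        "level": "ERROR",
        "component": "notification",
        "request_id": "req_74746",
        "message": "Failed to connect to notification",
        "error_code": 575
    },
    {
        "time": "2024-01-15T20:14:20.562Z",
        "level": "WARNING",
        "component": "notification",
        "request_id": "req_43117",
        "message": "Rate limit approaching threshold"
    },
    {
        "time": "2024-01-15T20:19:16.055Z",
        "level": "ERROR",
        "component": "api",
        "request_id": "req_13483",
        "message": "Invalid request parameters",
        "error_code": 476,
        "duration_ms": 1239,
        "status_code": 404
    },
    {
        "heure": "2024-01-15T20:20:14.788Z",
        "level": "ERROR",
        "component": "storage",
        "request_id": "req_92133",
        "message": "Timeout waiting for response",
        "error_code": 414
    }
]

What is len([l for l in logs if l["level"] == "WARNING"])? 2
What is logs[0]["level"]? "DEBUG"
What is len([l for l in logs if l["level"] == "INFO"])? 0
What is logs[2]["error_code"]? 575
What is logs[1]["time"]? "2024-01-15T20:50:54.144Z"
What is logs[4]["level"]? "ERROR"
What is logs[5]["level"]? "ERROR"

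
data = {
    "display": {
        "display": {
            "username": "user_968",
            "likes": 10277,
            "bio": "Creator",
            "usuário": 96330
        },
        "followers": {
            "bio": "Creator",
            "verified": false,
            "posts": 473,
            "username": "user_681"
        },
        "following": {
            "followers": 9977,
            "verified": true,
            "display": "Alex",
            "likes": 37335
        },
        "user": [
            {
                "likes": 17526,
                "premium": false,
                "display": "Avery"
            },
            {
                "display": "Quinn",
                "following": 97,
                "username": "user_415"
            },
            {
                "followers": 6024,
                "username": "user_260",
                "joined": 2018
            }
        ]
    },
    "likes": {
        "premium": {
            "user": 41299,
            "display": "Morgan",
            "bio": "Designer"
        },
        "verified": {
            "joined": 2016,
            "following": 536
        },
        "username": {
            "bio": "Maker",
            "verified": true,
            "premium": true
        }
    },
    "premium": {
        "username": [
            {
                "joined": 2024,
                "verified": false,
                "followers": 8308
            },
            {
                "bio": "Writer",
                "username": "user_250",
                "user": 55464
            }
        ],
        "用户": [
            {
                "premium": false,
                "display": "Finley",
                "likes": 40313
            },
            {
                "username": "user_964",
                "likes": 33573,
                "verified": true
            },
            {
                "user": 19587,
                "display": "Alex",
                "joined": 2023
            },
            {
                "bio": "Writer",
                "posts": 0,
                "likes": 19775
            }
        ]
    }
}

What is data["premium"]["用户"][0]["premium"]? False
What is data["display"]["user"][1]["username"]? "user_415"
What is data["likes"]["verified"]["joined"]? 2016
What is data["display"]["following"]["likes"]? 37335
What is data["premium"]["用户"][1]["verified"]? True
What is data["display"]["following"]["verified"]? True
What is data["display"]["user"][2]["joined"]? 2018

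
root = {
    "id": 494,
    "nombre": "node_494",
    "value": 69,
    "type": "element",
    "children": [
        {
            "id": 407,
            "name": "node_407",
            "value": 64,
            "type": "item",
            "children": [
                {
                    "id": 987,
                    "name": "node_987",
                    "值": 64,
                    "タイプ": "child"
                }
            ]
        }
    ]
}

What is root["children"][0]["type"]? "item"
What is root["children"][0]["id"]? 407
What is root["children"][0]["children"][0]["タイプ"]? "child"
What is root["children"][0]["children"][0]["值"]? 64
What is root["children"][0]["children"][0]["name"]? "node_987"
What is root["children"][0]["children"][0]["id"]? 987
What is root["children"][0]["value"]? 64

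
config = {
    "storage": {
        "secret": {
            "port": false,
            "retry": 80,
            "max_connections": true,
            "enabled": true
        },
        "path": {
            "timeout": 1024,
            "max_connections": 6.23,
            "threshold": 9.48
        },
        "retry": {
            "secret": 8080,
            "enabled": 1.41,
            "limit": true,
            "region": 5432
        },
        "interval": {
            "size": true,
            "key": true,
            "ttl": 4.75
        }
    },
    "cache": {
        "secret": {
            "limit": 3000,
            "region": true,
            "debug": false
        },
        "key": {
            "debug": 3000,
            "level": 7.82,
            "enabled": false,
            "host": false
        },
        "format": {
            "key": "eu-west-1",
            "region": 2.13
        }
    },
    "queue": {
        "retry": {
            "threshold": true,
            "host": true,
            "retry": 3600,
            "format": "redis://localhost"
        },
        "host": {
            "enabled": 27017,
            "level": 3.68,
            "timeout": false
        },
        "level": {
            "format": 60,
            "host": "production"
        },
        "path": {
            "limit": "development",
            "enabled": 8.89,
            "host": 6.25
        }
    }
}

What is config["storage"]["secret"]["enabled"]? True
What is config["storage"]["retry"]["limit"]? True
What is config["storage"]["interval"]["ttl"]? 4.75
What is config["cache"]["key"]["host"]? False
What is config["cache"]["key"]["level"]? 7.82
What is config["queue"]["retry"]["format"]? "redis://localhost"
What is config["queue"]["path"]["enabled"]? 8.89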